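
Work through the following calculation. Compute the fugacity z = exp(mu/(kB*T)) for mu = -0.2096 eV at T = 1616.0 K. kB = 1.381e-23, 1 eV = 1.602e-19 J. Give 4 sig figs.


Step 1: Convert mu to Joules: -0.2096*1.602e-19 = -3.358e-20 J
Step 2: kB*T = 1.381e-23*1616.0 = 2.232e-20 J
Step 3: mu/(kB*T) = -1.505
Step 4: z = exp(-1.505) = 0.2221

0.2221


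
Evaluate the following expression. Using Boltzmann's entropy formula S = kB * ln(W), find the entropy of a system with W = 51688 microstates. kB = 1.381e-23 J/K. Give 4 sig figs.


Step 1: ln(W) = ln(51688) = 10.85
Step 2: S = kB * ln(W) = 1.381e-23 * 10.85
Step 3: S = 1.499e-22 J/K

1.499e-22


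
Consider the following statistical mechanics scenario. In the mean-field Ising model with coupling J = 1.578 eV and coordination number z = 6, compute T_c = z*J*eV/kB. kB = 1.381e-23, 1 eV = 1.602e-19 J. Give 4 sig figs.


Step 1: z*J = 6*1.578 = 9.468 eV
Step 2: Convert to Joules: 9.468*1.602e-19 = 1.517e-18 J
Step 3: T_c = 1.517e-18 / 1.381e-23 = 1.098e+05 K

1.098e+05


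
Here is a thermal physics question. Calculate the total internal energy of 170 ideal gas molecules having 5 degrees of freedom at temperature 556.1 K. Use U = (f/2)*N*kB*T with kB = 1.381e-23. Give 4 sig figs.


Step 1: f/2 = 5/2 = 2.5
Step 2: N*kB*T = 170*1.381e-23*556.1 = 1.306e-18
Step 3: U = 2.5 * 1.306e-18 = 3.264e-18 J

3.264e-18


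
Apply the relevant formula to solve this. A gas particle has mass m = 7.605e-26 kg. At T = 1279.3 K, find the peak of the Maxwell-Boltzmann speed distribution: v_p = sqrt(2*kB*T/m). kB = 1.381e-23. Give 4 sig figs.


Step 1: Numerator = 2*kB*T = 2*1.381e-23*1279.3 = 3.533e-20
Step 2: Ratio = 3.533e-20 / 7.605e-26 = 4.646e+05
Step 3: v_p = sqrt(4.646e+05) = 681.6 m/s

681.6


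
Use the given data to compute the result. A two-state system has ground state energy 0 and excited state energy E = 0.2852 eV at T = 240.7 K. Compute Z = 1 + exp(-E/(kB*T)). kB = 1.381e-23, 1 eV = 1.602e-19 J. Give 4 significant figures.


Step 1: Compute beta*E = E*eV/(kB*T) = 0.2852*1.602e-19/(1.381e-23*240.7) = 13.74
Step 2: exp(-beta*E) = exp(-13.74) = 1.073e-06
Step 3: Z = 1 + 1.073e-06 = 1

1


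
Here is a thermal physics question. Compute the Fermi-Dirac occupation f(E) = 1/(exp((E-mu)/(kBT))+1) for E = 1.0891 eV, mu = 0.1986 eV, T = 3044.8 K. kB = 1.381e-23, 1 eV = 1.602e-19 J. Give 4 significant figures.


Step 1: (E - mu) = 1.0891 - 0.1986 = 0.8905 eV
Step 2: Convert: (E-mu)*eV = 1.427e-19 J
Step 3: x = (E-mu)*eV/(kB*T) = 3.393
Step 4: f = 1/(exp(3.393)+1) = 0.03252

0.03252


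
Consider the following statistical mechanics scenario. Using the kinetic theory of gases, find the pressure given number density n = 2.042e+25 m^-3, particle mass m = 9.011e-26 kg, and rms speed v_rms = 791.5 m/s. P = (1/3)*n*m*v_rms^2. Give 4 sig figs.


Step 1: v_rms^2 = 791.5^2 = 6.265e+05
Step 2: n*m = 2.042e+25*9.011e-26 = 1.84
Step 3: P = (1/3)*1.84*6.265e+05 = 3.842e+05 Pa

3.842e+05


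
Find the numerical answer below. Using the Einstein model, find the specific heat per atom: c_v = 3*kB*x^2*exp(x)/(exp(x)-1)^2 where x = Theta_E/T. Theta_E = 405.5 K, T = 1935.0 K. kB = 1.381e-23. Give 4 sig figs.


Step 1: x = Theta_E/T = 405.5/1935.0 = 0.2096
Step 2: x^2 = 0.04392
Step 3: exp(x) = 1.233
Step 4: c_v = 3*1.381e-23*0.04392*1.233/(1.233-1)^2 = 4.128e-23

4.128e-23


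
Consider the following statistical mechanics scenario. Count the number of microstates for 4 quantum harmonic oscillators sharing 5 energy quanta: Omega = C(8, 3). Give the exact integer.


Step 1: Use binomial coefficient C(8, 3)
Step 2: Numerator = 8! / 5!
Step 3: Denominator = 3!
Step 4: Omega = 56

56


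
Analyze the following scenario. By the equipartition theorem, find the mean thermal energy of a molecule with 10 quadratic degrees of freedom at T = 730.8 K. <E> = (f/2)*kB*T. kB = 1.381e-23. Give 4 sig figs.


Step 1: f/2 = 10/2 = 5
Step 2: kB*T = 1.381e-23 * 730.8 = 1.009e-20
Step 3: <E> = 5 * 1.009e-20 = 5.046e-20 J

5.046e-20


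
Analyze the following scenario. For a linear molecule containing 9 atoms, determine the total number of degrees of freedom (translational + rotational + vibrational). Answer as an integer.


Step 1: Translational DOF = 3
Step 2: Rotational DOF (linear) = 2
Step 3: Vibrational DOF = 3*9 - 5 = 22
Step 4: Total = 3 + 2 + 22 = 27

27


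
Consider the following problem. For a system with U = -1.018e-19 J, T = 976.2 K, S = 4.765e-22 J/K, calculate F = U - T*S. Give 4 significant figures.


Step 1: T*S = 976.2 * 4.765e-22 = 4.652e-19 J
Step 2: F = U - T*S = -1.018e-19 - 4.652e-19
Step 3: F = -5.67e-19 J

-5.67e-19


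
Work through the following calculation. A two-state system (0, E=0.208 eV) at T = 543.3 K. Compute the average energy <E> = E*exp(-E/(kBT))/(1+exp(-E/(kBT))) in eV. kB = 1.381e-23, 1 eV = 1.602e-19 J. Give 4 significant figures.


Step 1: beta*E = 0.208*1.602e-19/(1.381e-23*543.3) = 4.441
Step 2: exp(-beta*E) = 0.01178
Step 3: <E> = 0.208*0.01178/(1+0.01178) = 0.002422 eV

0.002422


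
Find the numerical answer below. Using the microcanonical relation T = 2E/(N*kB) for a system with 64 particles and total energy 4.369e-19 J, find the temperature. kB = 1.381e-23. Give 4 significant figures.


Step 1: Numerator = 2*E = 2*4.369e-19 = 8.738e-19 J
Step 2: Denominator = N*kB = 64*1.381e-23 = 8.838e-22
Step 3: T = 8.738e-19 / 8.838e-22 = 988.6 K

988.6


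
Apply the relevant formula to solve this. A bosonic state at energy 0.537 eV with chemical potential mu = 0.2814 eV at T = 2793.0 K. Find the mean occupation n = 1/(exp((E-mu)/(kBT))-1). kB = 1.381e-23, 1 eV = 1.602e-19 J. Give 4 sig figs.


Step 1: (E - mu) = 0.2556 eV
Step 2: x = (E-mu)*eV/(kB*T) = 0.2556*1.602e-19/(1.381e-23*2793.0) = 1.062
Step 3: exp(x) = 2.891
Step 4: n = 1/(exp(x)-1) = 0.5288

0.5288


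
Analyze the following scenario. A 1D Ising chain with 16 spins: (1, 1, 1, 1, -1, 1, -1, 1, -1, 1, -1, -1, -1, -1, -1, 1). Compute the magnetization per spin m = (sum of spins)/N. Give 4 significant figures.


Step 1: Count up spins (+1): 8, down spins (-1): 8
Step 2: Total magnetization M = 8 - 8 = 0
Step 3: m = M/N = 0/16 = 0

0


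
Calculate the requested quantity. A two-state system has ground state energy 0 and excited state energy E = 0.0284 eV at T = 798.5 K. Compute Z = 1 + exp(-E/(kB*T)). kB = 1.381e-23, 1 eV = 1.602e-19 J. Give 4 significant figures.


Step 1: Compute beta*E = E*eV/(kB*T) = 0.0284*1.602e-19/(1.381e-23*798.5) = 0.4126
Step 2: exp(-beta*E) = exp(-0.4126) = 0.6619
Step 3: Z = 1 + 0.6619 = 1.662

1.662


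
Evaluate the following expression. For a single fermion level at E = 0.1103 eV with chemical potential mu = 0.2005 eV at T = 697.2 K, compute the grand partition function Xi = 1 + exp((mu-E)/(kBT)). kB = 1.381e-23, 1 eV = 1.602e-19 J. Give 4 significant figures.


Step 1: (mu - E) = 0.2005 - 0.1103 = 0.0902 eV
Step 2: x = (mu-E)*eV/(kB*T) = 0.0902*1.602e-19/(1.381e-23*697.2) = 1.501
Step 3: exp(x) = 4.485
Step 4: Xi = 1 + 4.485 = 5.485

5.485


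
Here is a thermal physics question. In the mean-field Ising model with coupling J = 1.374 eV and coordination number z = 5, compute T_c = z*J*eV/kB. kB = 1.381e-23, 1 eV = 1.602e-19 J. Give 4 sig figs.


Step 1: z*J = 5*1.374 = 6.87 eV
Step 2: Convert to Joules: 6.87*1.602e-19 = 1.101e-18 J
Step 3: T_c = 1.101e-18 / 1.381e-23 = 7.969e+04 K

7.969e+04


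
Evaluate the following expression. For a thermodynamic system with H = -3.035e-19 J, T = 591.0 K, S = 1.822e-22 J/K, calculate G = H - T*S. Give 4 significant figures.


Step 1: T*S = 591.0 * 1.822e-22 = 1.077e-19 J
Step 2: G = H - T*S = -3.035e-19 - 1.077e-19
Step 3: G = -4.112e-19 J

-4.112e-19


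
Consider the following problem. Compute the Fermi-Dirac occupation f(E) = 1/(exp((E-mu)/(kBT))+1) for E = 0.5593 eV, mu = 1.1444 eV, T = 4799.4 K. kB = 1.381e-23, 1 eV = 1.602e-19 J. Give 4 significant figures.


Step 1: (E - mu) = 0.5593 - 1.1444 = -0.5851 eV
Step 2: Convert: (E-mu)*eV = -9.373e-20 J
Step 3: x = (E-mu)*eV/(kB*T) = -1.414
Step 4: f = 1/(exp(-1.414)+1) = 0.8044

0.8044


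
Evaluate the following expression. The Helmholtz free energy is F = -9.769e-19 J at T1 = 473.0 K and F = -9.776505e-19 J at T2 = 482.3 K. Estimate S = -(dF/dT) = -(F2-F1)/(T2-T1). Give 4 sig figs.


Step 1: dF = F2 - F1 = -9.776505e-19 - (-9.769e-19) = -7.505e-22 J
Step 2: dT = T2 - T1 = 482.3 - 473.0 = 9.3 K
Step 3: S = -dF/dT = -(-7.505e-22)/9.3 = 8.07e-23 J/K

8.07e-23


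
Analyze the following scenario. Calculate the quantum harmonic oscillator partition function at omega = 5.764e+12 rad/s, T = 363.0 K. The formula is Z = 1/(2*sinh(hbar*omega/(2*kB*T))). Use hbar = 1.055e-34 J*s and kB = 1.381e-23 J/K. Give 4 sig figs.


Step 1: Compute x = hbar*omega/(kB*T) = 1.055e-34*5.764e+12/(1.381e-23*363.0) = 0.1213
Step 2: x/2 = 0.06065
Step 3: sinh(x/2) = 0.06069
Step 4: Z = 1/(2*0.06069) = 8.239

8.239


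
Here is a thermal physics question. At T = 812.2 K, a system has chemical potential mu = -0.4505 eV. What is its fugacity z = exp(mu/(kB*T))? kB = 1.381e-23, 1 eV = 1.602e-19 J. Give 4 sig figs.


Step 1: Convert mu to Joules: -0.4505*1.602e-19 = -7.217e-20 J
Step 2: kB*T = 1.381e-23*812.2 = 1.122e-20 J
Step 3: mu/(kB*T) = -6.434
Step 4: z = exp(-6.434) = 0.001606

0.001606


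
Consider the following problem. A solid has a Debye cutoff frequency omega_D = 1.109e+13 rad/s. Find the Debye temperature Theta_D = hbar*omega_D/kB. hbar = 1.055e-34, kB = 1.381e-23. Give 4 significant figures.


Step 1: hbar*omega_D = 1.055e-34 * 1.109e+13 = 1.17e-21 J
Step 2: Theta_D = 1.17e-21 / 1.381e-23
Step 3: Theta_D = 84.72 K

84.72


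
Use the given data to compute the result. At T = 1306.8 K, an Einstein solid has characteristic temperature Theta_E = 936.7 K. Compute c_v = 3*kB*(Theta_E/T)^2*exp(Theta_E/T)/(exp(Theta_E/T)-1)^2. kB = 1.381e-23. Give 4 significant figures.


Step 1: x = Theta_E/T = 936.7/1306.8 = 0.7168
Step 2: x^2 = 0.5138
Step 3: exp(x) = 2.048
Step 4: c_v = 3*1.381e-23*0.5138*2.048/(2.048-1)^2 = 3.97e-23

3.97e-23


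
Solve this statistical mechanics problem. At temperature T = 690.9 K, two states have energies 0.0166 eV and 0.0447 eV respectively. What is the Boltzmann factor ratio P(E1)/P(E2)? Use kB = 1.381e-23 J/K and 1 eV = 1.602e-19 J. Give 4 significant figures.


Step 1: Compute energy difference dE = E1 - E2 = 0.0166 - 0.0447 = -0.0281 eV
Step 2: Convert to Joules: dE_J = -0.0281 * 1.602e-19 = -4.502e-21 J
Step 3: Compute exponent = -dE_J / (kB * T) = -(-4.502e-21) / (1.381e-23 * 690.9) = 0.4718
Step 4: P(E1)/P(E2) = exp(0.4718) = 1.603

1.603


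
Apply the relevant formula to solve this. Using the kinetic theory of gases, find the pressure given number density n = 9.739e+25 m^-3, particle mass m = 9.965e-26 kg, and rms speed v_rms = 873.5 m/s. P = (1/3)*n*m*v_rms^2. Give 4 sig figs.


Step 1: v_rms^2 = 873.5^2 = 7.63e+05
Step 2: n*m = 9.739e+25*9.965e-26 = 9.705
Step 3: P = (1/3)*9.705*7.63e+05 = 2.468e+06 Pa

2.468e+06


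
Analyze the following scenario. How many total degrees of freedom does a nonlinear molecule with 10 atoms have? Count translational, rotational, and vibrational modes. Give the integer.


Step 1: Translational DOF = 3
Step 2: Rotational DOF (nonlinear) = 3
Step 3: Vibrational DOF = 3*10 - 6 = 24
Step 4: Total = 3 + 3 + 24 = 30

30


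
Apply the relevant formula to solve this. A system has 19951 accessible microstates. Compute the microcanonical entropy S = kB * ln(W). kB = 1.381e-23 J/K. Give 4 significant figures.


Step 1: ln(W) = ln(19951) = 9.901
Step 2: S = kB * ln(W) = 1.381e-23 * 9.901
Step 3: S = 1.367e-22 J/K

1.367e-22


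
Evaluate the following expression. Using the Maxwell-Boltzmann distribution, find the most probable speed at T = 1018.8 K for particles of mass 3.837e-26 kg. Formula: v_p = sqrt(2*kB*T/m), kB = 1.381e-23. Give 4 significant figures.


Step 1: Numerator = 2*kB*T = 2*1.381e-23*1018.8 = 2.814e-20
Step 2: Ratio = 2.814e-20 / 3.837e-26 = 7.334e+05
Step 3: v_p = sqrt(7.334e+05) = 856.4 m/s

856.4


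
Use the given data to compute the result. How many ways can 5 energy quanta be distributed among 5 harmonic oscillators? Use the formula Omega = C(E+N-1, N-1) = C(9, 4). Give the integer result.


Step 1: Use binomial coefficient C(9, 4)
Step 2: Numerator = 9! / 5!
Step 3: Denominator = 4!
Step 4: Omega = 126

126


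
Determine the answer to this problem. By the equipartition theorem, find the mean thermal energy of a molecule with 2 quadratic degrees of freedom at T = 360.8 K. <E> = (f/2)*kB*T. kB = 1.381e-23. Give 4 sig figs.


Step 1: f/2 = 2/2 = 1
Step 2: kB*T = 1.381e-23 * 360.8 = 4.983e-21
Step 3: <E> = 1 * 4.983e-21 = 4.983e-21 J

4.983e-21


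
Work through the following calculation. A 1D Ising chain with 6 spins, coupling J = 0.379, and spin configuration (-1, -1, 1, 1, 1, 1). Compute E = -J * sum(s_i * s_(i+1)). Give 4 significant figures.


Step 1: Nearest-neighbor products: 1, -1, 1, 1, 1
Step 2: Sum of products = 3
Step 3: E = -0.379 * 3 = -1.137

-1.137


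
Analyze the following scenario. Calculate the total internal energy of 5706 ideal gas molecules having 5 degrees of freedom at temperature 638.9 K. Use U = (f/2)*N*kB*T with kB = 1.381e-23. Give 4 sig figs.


Step 1: f/2 = 5/2 = 2.5
Step 2: N*kB*T = 5706*1.381e-23*638.9 = 5.035e-17
Step 3: U = 2.5 * 5.035e-17 = 1.259e-16 J

1.259e-16


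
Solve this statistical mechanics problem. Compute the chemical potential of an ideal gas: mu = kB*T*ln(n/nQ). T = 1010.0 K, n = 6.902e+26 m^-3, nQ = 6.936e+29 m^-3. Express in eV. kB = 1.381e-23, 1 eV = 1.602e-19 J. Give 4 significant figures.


Step 1: n/nQ = 6.902e+26/6.936e+29 = 0.0009951
Step 2: ln(n/nQ) = -6.913
Step 3: mu = kB*T*ln(n/nQ) = 1.395e-20*-6.913 = -9.642e-20 J
Step 4: Convert to eV: -9.642e-20/1.602e-19 = -0.6019 eV

-0.6019


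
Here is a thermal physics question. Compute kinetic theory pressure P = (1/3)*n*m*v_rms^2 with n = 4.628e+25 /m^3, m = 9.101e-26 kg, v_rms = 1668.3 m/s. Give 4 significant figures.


Step 1: v_rms^2 = 1668.3^2 = 2.783e+06
Step 2: n*m = 4.628e+25*9.101e-26 = 4.212
Step 3: P = (1/3)*4.212*2.783e+06 = 3.908e+06 Pa

3.908e+06


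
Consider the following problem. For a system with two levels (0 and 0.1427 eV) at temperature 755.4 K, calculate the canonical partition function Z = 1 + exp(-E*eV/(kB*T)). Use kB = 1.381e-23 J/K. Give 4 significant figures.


Step 1: Compute beta*E = E*eV/(kB*T) = 0.1427*1.602e-19/(1.381e-23*755.4) = 2.191
Step 2: exp(-beta*E) = exp(-2.191) = 0.1118
Step 3: Z = 1 + 0.1118 = 1.112

1.112


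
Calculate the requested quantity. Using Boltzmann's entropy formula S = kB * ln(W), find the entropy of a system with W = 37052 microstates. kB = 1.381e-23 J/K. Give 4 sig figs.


Step 1: ln(W) = ln(37052) = 10.52
Step 2: S = kB * ln(W) = 1.381e-23 * 10.52
Step 3: S = 1.453e-22 J/K

1.453e-22


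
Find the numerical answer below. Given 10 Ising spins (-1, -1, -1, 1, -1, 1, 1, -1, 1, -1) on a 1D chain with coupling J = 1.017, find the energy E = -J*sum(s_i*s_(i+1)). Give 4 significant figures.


Step 1: Nearest-neighbor products: 1, 1, -1, -1, -1, 1, -1, -1, -1
Step 2: Sum of products = -3
Step 3: E = -1.017 * -3 = 3.051

3.051


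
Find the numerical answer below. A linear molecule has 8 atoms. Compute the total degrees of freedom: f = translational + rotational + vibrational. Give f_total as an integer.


Step 1: Translational DOF = 3
Step 2: Rotational DOF (linear) = 2
Step 3: Vibrational DOF = 3*8 - 5 = 19
Step 4: Total = 3 + 2 + 19 = 24

24


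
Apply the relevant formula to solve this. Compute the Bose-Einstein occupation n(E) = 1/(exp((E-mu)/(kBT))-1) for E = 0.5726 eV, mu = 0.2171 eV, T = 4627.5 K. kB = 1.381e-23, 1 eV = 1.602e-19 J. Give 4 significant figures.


Step 1: (E - mu) = 0.3555 eV
Step 2: x = (E-mu)*eV/(kB*T) = 0.3555*1.602e-19/(1.381e-23*4627.5) = 0.8912
Step 3: exp(x) = 2.438
Step 4: n = 1/(exp(x)-1) = 0.6954

0.6954


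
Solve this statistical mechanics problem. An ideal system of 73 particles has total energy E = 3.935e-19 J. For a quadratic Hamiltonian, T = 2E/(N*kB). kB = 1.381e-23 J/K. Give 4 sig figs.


Step 1: Numerator = 2*E = 2*3.935e-19 = 7.87e-19 J
Step 2: Denominator = N*kB = 73*1.381e-23 = 1.008e-21
Step 3: T = 7.87e-19 / 1.008e-21 = 780.7 K

780.7


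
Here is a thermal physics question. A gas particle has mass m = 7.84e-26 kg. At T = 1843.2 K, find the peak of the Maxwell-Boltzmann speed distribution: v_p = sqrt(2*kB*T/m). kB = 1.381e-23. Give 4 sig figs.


Step 1: Numerator = 2*kB*T = 2*1.381e-23*1843.2 = 5.091e-20
Step 2: Ratio = 5.091e-20 / 7.84e-26 = 6.494e+05
Step 3: v_p = sqrt(6.494e+05) = 805.8 m/s

805.8


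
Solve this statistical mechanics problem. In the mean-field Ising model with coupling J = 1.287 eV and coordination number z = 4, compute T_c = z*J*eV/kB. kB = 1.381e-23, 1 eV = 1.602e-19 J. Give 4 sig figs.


Step 1: z*J = 4*1.287 = 5.148 eV
Step 2: Convert to Joules: 5.148*1.602e-19 = 8.247e-19 J
Step 3: T_c = 8.247e-19 / 1.381e-23 = 5.972e+04 K

5.972e+04


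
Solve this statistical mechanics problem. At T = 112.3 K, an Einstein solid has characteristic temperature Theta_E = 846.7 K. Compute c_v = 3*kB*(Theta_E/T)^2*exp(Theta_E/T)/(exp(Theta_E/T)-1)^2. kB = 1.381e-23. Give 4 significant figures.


Step 1: x = Theta_E/T = 846.7/112.3 = 7.54
Step 2: x^2 = 56.85
Step 3: exp(x) = 1881
Step 4: c_v = 3*1.381e-23*56.85*1881/(1881-1)^2 = 1.253e-24

1.253e-24


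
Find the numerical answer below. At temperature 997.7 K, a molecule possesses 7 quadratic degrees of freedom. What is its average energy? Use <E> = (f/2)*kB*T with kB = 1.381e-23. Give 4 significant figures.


Step 1: f/2 = 7/2 = 3.5
Step 2: kB*T = 1.381e-23 * 997.7 = 1.378e-20
Step 3: <E> = 3.5 * 1.378e-20 = 4.822e-20 J

4.822e-20


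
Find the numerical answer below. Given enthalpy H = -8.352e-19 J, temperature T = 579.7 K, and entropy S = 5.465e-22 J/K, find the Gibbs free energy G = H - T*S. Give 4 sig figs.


Step 1: T*S = 579.7 * 5.465e-22 = 3.168e-19 J
Step 2: G = H - T*S = -8.352e-19 - 3.168e-19
Step 3: G = -1.152e-18 J

-1.152e-18


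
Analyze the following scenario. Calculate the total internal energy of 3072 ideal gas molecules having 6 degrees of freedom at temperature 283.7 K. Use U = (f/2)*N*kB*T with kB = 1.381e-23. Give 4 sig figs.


Step 1: f/2 = 6/2 = 3.0
Step 2: N*kB*T = 3072*1.381e-23*283.7 = 1.204e-17
Step 3: U = 3.0 * 1.204e-17 = 3.611e-17 J

3.611e-17


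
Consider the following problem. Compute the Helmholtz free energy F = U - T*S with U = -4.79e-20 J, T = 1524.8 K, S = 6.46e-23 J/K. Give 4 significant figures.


Step 1: T*S = 1524.8 * 6.46e-23 = 9.85e-20 J
Step 2: F = U - T*S = -4.79e-20 - 9.85e-20
Step 3: F = -1.464e-19 J

-1.464e-19


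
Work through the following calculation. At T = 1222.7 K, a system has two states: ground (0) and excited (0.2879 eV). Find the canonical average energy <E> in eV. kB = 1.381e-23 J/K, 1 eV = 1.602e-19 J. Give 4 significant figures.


Step 1: beta*E = 0.2879*1.602e-19/(1.381e-23*1222.7) = 2.731
Step 2: exp(-beta*E) = 0.06513
Step 3: <E> = 0.2879*0.06513/(1+0.06513) = 0.0176 eV

0.0176


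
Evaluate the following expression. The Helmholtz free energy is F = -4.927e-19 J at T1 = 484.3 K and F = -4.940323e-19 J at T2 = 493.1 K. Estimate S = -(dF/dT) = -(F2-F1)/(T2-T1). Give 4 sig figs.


Step 1: dF = F2 - F1 = -4.940323e-19 - (-4.927e-19) = -1.3323e-21 J
Step 2: dT = T2 - T1 = 493.1 - 484.3 = 8.8 K
Step 3: S = -dF/dT = -(-1.3323e-21)/8.8 = 1.514e-22 J/K

1.514e-22


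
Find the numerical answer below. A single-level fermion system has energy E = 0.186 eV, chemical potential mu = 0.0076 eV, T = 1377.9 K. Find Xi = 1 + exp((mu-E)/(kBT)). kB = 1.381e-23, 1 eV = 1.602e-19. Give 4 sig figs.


Step 1: (mu - E) = 0.0076 - 0.186 = -0.1784 eV
Step 2: x = (mu-E)*eV/(kB*T) = -0.1784*1.602e-19/(1.381e-23*1377.9) = -1.502
Step 3: exp(x) = 0.2227
Step 4: Xi = 1 + 0.2227 = 1.223

1.223


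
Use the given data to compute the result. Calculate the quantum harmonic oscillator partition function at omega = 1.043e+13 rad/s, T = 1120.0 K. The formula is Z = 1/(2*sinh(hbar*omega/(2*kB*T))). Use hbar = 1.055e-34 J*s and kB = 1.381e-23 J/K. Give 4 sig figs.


Step 1: Compute x = hbar*omega/(kB*T) = 1.055e-34*1.043e+13/(1.381e-23*1120.0) = 0.07114
Step 2: x/2 = 0.03557
Step 3: sinh(x/2) = 0.03558
Step 4: Z = 1/(2*0.03558) = 14.05

14.05


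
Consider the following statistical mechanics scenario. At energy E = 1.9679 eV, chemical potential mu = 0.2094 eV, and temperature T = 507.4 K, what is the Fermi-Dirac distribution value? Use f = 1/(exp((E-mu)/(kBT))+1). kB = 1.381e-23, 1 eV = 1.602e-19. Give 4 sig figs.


Step 1: (E - mu) = 1.9679 - 0.2094 = 1.758 eV
Step 2: Convert: (E-mu)*eV = 2.817e-19 J
Step 3: x = (E-mu)*eV/(kB*T) = 40.2
Step 4: f = 1/(exp(40.2)+1) = 3.467e-18

3.467e-18


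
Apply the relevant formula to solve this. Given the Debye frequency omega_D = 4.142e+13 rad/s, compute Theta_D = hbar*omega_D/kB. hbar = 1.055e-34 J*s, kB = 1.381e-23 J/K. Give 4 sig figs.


Step 1: hbar*omega_D = 1.055e-34 * 4.142e+13 = 4.37e-21 J
Step 2: Theta_D = 4.37e-21 / 1.381e-23
Step 3: Theta_D = 316.4 K

316.4


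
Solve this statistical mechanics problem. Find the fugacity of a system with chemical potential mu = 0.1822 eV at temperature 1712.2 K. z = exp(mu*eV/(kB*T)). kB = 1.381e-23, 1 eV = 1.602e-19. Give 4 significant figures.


Step 1: Convert mu to Joules: 0.1822*1.602e-19 = 2.919e-20 J
Step 2: kB*T = 1.381e-23*1712.2 = 2.365e-20 J
Step 3: mu/(kB*T) = 1.234
Step 4: z = exp(1.234) = 3.436

3.436


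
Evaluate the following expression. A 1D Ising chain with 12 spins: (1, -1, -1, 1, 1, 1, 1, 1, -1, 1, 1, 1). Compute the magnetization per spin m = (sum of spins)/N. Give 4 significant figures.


Step 1: Count up spins (+1): 9, down spins (-1): 3
Step 2: Total magnetization M = 9 - 3 = 6
Step 3: m = M/N = 6/12 = 0.5

0.5


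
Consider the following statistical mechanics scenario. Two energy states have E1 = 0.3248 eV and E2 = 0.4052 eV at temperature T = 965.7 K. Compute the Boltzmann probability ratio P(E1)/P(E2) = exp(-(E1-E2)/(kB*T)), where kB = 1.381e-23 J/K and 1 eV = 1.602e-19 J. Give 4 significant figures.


Step 1: Compute energy difference dE = E1 - E2 = 0.3248 - 0.4052 = -0.0804 eV
Step 2: Convert to Joules: dE_J = -0.0804 * 1.602e-19 = -1.288e-20 J
Step 3: Compute exponent = -dE_J / (kB * T) = -(-1.288e-20) / (1.381e-23 * 965.7) = 0.9658
Step 4: P(E1)/P(E2) = exp(0.9658) = 2.627

2.627


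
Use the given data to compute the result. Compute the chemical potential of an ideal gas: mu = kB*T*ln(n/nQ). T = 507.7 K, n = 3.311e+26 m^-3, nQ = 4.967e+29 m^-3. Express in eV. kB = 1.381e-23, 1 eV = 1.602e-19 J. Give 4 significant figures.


Step 1: n/nQ = 3.311e+26/4.967e+29 = 0.0006666
Step 2: ln(n/nQ) = -7.313
Step 3: mu = kB*T*ln(n/nQ) = 7.011e-21*-7.313 = -5.128e-20 J
Step 4: Convert to eV: -5.128e-20/1.602e-19 = -0.3201 eV

-0.3201


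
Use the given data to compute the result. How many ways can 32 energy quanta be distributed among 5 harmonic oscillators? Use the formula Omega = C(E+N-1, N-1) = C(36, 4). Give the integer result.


Step 1: Use binomial coefficient C(36, 4)
Step 2: Numerator = 36! / 32!
Step 3: Denominator = 4!
Step 4: Omega = 58905

58905


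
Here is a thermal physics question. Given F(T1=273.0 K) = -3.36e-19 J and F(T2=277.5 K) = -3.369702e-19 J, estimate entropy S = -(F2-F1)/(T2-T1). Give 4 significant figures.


Step 1: dF = F2 - F1 = -3.369702e-19 - (-3.36e-19) = -9.702e-22 J
Step 2: dT = T2 - T1 = 277.5 - 273.0 = 4.5 K
Step 3: S = -dF/dT = -(-9.702e-22)/4.5 = 2.156e-22 J/K

2.156e-22


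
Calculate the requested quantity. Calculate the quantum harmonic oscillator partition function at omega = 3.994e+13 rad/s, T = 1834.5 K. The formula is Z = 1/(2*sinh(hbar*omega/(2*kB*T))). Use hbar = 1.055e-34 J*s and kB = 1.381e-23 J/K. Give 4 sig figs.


Step 1: Compute x = hbar*omega/(kB*T) = 1.055e-34*3.994e+13/(1.381e-23*1834.5) = 0.1663
Step 2: x/2 = 0.08316
Step 3: sinh(x/2) = 0.08326
Step 4: Z = 1/(2*0.08326) = 6.006

6.006


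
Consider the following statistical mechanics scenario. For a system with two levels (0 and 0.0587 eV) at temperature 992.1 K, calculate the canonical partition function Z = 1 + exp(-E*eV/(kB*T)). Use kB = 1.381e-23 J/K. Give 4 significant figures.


Step 1: Compute beta*E = E*eV/(kB*T) = 0.0587*1.602e-19/(1.381e-23*992.1) = 0.6864
Step 2: exp(-beta*E) = exp(-0.6864) = 0.5034
Step 3: Z = 1 + 0.5034 = 1.503

1.503


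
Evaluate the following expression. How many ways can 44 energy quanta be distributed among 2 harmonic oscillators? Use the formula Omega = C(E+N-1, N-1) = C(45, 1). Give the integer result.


Step 1: Use binomial coefficient C(45, 1)
Step 2: Numerator = 45! / 44!
Step 3: Denominator = 1!
Step 4: Omega = 45

45


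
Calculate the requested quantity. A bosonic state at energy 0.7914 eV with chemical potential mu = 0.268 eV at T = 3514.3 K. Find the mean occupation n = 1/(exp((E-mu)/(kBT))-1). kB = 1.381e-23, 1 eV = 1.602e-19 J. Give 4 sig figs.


Step 1: (E - mu) = 0.5234 eV
Step 2: x = (E-mu)*eV/(kB*T) = 0.5234*1.602e-19/(1.381e-23*3514.3) = 1.728
Step 3: exp(x) = 5.628
Step 4: n = 1/(exp(x)-1) = 0.2161

0.2161


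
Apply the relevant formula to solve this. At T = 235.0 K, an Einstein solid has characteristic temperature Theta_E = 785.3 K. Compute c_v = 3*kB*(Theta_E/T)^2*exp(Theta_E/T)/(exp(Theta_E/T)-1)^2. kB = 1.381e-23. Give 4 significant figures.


Step 1: x = Theta_E/T = 785.3/235.0 = 3.342
Step 2: x^2 = 11.17
Step 3: exp(x) = 28.27
Step 4: c_v = 3*1.381e-23*11.17*28.27/(28.27-1)^2 = 1.759e-23

1.759e-23


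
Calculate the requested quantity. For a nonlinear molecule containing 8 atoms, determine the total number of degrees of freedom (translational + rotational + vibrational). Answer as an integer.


Step 1: Translational DOF = 3
Step 2: Rotational DOF (nonlinear) = 3
Step 3: Vibrational DOF = 3*8 - 6 = 18
Step 4: Total = 3 + 3 + 18 = 24

24


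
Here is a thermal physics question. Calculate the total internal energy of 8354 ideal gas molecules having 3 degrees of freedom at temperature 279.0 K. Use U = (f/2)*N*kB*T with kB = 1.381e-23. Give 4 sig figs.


Step 1: f/2 = 3/2 = 1.5
Step 2: N*kB*T = 8354*1.381e-23*279.0 = 3.219e-17
Step 3: U = 1.5 * 3.219e-17 = 4.828e-17 J

4.828e-17


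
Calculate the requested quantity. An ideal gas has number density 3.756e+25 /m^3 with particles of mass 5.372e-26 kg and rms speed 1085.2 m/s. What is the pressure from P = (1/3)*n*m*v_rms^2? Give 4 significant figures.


Step 1: v_rms^2 = 1085.2^2 = 1.178e+06
Step 2: n*m = 3.756e+25*5.372e-26 = 2.018
Step 3: P = (1/3)*2.018*1.178e+06 = 7.921e+05 Pa

7.921e+05


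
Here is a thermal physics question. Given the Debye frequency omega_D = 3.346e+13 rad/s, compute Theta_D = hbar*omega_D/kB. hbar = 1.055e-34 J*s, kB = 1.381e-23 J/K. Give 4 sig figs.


Step 1: hbar*omega_D = 1.055e-34 * 3.346e+13 = 3.53e-21 J
Step 2: Theta_D = 3.53e-21 / 1.381e-23
Step 3: Theta_D = 255.6 K

255.6


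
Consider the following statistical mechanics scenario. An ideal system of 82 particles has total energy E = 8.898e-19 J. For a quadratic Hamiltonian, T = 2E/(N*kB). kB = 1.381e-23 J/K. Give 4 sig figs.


Step 1: Numerator = 2*E = 2*8.898e-19 = 1.78e-18 J
Step 2: Denominator = N*kB = 82*1.381e-23 = 1.132e-21
Step 3: T = 1.78e-18 / 1.132e-21 = 1572 K

1572


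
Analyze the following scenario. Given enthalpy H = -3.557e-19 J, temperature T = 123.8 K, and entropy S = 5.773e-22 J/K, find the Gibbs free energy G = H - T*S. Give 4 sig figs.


Step 1: T*S = 123.8 * 5.773e-22 = 7.147e-20 J
Step 2: G = H - T*S = -3.557e-19 - 7.147e-20
Step 3: G = -4.272e-19 J

-4.272e-19


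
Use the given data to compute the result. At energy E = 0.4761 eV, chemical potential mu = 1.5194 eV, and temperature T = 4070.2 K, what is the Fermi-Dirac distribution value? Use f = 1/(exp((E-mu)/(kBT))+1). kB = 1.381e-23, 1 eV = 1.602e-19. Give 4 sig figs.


Step 1: (E - mu) = 0.4761 - 1.5194 = -1.043 eV
Step 2: Convert: (E-mu)*eV = -1.671e-19 J
Step 3: x = (E-mu)*eV/(kB*T) = -2.973
Step 4: f = 1/(exp(-2.973)+1) = 0.9514

0.9514


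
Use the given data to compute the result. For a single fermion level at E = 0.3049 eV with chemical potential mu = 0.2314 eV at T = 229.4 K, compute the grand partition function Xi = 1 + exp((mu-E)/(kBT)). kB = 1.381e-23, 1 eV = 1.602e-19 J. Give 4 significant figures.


Step 1: (mu - E) = 0.2314 - 0.3049 = -0.0735 eV
Step 2: x = (mu-E)*eV/(kB*T) = -0.0735*1.602e-19/(1.381e-23*229.4) = -3.717
Step 3: exp(x) = 0.02431
Step 4: Xi = 1 + 0.02431 = 1.024

1.024


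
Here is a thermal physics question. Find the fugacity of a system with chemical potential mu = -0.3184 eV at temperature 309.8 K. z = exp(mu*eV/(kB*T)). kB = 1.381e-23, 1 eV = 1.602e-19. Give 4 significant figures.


Step 1: Convert mu to Joules: -0.3184*1.602e-19 = -5.101e-20 J
Step 2: kB*T = 1.381e-23*309.8 = 4.278e-21 J
Step 3: mu/(kB*T) = -11.92
Step 4: z = exp(-11.92) = 6.641e-06

6.641e-06


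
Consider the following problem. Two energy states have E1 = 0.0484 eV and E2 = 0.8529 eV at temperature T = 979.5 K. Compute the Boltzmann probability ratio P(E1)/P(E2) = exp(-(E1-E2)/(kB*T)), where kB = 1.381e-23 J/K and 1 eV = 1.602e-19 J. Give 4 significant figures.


Step 1: Compute energy difference dE = E1 - E2 = 0.0484 - 0.8529 = -0.8045 eV
Step 2: Convert to Joules: dE_J = -0.8045 * 1.602e-19 = -1.289e-19 J
Step 3: Compute exponent = -dE_J / (kB * T) = -(-1.289e-19) / (1.381e-23 * 979.5) = 9.528
Step 4: P(E1)/P(E2) = exp(9.528) = 1.374e+04

1.374e+04


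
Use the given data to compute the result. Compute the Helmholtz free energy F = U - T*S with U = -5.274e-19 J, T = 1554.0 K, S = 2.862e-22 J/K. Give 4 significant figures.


Step 1: T*S = 1554.0 * 2.862e-22 = 4.448e-19 J
Step 2: F = U - T*S = -5.274e-19 - 4.448e-19
Step 3: F = -9.722e-19 J

-9.722e-19


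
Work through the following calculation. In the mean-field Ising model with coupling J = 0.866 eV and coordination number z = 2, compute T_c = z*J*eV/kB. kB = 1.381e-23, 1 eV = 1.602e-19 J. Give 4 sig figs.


Step 1: z*J = 2*0.866 = 1.732 eV
Step 2: Convert to Joules: 1.732*1.602e-19 = 2.775e-19 J
Step 3: T_c = 2.775e-19 / 1.381e-23 = 2.009e+04 K

2.009e+04


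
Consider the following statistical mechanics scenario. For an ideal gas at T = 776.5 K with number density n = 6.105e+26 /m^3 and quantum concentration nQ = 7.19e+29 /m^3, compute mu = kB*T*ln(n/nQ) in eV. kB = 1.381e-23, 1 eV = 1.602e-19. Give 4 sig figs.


Step 1: n/nQ = 6.105e+26/7.19e+29 = 0.0008491
Step 2: ln(n/nQ) = -7.071
Step 3: mu = kB*T*ln(n/nQ) = 1.072e-20*-7.071 = -7.583e-20 J
Step 4: Convert to eV: -7.583e-20/1.602e-19 = -0.4733 eV

-0.4733


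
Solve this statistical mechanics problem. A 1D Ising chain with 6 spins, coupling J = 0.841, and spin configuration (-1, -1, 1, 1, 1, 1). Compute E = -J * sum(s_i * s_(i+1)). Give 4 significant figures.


Step 1: Nearest-neighbor products: 1, -1, 1, 1, 1
Step 2: Sum of products = 3
Step 3: E = -0.841 * 3 = -2.523

-2.523


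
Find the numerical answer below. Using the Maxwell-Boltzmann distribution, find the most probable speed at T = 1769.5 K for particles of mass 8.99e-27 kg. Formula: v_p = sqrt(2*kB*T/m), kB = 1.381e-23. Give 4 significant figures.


Step 1: Numerator = 2*kB*T = 2*1.381e-23*1769.5 = 4.887e-20
Step 2: Ratio = 4.887e-20 / 8.99e-27 = 5.436e+06
Step 3: v_p = sqrt(5.436e+06) = 2332 m/s

2332


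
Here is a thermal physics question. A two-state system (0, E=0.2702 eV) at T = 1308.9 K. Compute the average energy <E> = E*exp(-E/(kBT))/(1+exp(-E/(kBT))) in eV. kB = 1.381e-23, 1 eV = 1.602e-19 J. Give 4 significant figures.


Step 1: beta*E = 0.2702*1.602e-19/(1.381e-23*1308.9) = 2.395
Step 2: exp(-beta*E) = 0.0912
Step 3: <E> = 0.2702*0.0912/(1+0.0912) = 0.02258 eV

0.02258


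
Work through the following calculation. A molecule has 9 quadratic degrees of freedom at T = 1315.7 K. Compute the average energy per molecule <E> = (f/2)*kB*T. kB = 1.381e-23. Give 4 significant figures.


Step 1: f/2 = 9/2 = 4.5
Step 2: kB*T = 1.381e-23 * 1315.7 = 1.817e-20
Step 3: <E> = 4.5 * 1.817e-20 = 8.176e-20 J

8.176e-20


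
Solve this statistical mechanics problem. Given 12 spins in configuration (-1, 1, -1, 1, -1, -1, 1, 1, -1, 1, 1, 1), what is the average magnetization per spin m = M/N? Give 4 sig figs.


Step 1: Count up spins (+1): 7, down spins (-1): 5
Step 2: Total magnetization M = 7 - 5 = 2
Step 3: m = M/N = 2/12 = 0.1667

0.1667


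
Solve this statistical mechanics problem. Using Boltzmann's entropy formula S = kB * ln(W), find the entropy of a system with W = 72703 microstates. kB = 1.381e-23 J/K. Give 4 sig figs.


Step 1: ln(W) = ln(72703) = 11.19
Step 2: S = kB * ln(W) = 1.381e-23 * 11.19
Step 3: S = 1.546e-22 J/K

1.546e-22


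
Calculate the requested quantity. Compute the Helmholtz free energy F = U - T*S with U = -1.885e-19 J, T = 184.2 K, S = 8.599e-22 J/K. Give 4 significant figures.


Step 1: T*S = 184.2 * 8.599e-22 = 1.584e-19 J
Step 2: F = U - T*S = -1.885e-19 - 1.584e-19
Step 3: F = -3.469e-19 J

-3.469e-19


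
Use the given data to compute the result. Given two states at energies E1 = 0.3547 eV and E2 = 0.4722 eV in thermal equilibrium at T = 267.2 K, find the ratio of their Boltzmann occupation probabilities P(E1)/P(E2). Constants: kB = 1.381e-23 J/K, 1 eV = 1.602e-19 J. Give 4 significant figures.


Step 1: Compute energy difference dE = E1 - E2 = 0.3547 - 0.4722 = -0.1175 eV
Step 2: Convert to Joules: dE_J = -0.1175 * 1.602e-19 = -1.882e-20 J
Step 3: Compute exponent = -dE_J / (kB * T) = -(-1.882e-20) / (1.381e-23 * 267.2) = 5.101
Step 4: P(E1)/P(E2) = exp(5.101) = 164.2

164.2


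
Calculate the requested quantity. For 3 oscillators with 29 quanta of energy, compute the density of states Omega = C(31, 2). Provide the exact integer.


Step 1: Use binomial coefficient C(31, 2)
Step 2: Numerator = 31! / 29!
Step 3: Denominator = 2!
Step 4: Omega = 465

465


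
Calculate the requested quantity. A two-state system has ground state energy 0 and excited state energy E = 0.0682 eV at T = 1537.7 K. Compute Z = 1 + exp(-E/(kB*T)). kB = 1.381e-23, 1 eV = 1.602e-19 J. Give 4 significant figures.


Step 1: Compute beta*E = E*eV/(kB*T) = 0.0682*1.602e-19/(1.381e-23*1537.7) = 0.5145
Step 2: exp(-beta*E) = exp(-0.5145) = 0.5978
Step 3: Z = 1 + 0.5978 = 1.598

1.598


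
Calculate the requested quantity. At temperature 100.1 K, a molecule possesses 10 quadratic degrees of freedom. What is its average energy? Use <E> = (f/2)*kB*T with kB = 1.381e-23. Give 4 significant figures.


Step 1: f/2 = 10/2 = 5
Step 2: kB*T = 1.381e-23 * 100.1 = 1.382e-21
Step 3: <E> = 5 * 1.382e-21 = 6.912e-21 J

6.912e-21


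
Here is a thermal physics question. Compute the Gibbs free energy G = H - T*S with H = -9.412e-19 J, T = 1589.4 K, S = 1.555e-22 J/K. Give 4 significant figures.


Step 1: T*S = 1589.4 * 1.555e-22 = 2.472e-19 J
Step 2: G = H - T*S = -9.412e-19 - 2.472e-19
Step 3: G = -1.188e-18 J

-1.188e-18


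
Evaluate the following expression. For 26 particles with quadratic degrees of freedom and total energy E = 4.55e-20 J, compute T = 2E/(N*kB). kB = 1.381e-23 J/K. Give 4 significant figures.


Step 1: Numerator = 2*E = 2*4.55e-20 = 9.1e-20 J
Step 2: Denominator = N*kB = 26*1.381e-23 = 3.591e-22
Step 3: T = 9.1e-20 / 3.591e-22 = 253.4 K

253.4


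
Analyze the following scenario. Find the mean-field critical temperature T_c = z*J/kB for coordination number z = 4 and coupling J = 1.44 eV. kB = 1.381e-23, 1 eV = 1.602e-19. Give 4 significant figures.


Step 1: z*J = 4*1.44 = 5.76 eV
Step 2: Convert to Joules: 5.76*1.602e-19 = 9.228e-19 J
Step 3: T_c = 9.228e-19 / 1.381e-23 = 6.682e+04 K

6.682e+04


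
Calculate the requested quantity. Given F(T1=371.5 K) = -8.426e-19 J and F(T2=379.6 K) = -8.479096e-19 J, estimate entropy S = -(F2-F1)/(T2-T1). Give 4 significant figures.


Step 1: dF = F2 - F1 = -8.479096e-19 - (-8.426e-19) = -5.3096e-21 J
Step 2: dT = T2 - T1 = 379.6 - 371.5 = 8.1 K
Step 3: S = -dF/dT = -(-5.3096e-21)/8.1 = 6.555e-22 J/K

6.555e-22


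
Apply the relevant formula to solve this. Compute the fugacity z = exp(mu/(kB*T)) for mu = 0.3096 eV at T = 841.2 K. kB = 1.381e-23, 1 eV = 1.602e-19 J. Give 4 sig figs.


Step 1: Convert mu to Joules: 0.3096*1.602e-19 = 4.96e-20 J
Step 2: kB*T = 1.381e-23*841.2 = 1.162e-20 J
Step 3: mu/(kB*T) = 4.269
Step 4: z = exp(4.269) = 71.48

71.48


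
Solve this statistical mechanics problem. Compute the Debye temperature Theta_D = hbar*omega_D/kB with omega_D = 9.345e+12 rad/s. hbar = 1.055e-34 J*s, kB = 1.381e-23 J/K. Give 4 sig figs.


Step 1: hbar*omega_D = 1.055e-34 * 9.345e+12 = 9.859e-22 J
Step 2: Theta_D = 9.859e-22 / 1.381e-23
Step 3: Theta_D = 71.39 K

71.39


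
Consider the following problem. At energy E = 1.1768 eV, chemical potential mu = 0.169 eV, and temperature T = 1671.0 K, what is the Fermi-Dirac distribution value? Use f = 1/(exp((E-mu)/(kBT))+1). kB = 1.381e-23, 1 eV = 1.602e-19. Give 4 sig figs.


Step 1: (E - mu) = 1.1768 - 0.169 = 1.008 eV
Step 2: Convert: (E-mu)*eV = 1.614e-19 J
Step 3: x = (E-mu)*eV/(kB*T) = 6.996
Step 4: f = 1/(exp(6.996)+1) = 0.0009145

0.0009145


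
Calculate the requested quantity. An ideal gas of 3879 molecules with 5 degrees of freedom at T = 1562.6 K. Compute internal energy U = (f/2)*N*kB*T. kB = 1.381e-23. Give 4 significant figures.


Step 1: f/2 = 5/2 = 2.5
Step 2: N*kB*T = 3879*1.381e-23*1562.6 = 8.371e-17
Step 3: U = 2.5 * 8.371e-17 = 2.093e-16 J

2.093e-16


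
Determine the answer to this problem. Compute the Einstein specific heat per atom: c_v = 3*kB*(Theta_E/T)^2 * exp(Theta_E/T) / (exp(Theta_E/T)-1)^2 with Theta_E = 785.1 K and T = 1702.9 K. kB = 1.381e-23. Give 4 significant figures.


Step 1: x = Theta_E/T = 785.1/1702.9 = 0.461
Step 2: x^2 = 0.2126
Step 3: exp(x) = 1.586
Step 4: c_v = 3*1.381e-23*0.2126*1.586/(1.586-1)^2 = 4.07e-23

4.07e-23


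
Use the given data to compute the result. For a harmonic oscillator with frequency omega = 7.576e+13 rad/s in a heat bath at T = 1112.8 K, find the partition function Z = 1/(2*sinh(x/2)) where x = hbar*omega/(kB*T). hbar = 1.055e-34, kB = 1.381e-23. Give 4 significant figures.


Step 1: Compute x = hbar*omega/(kB*T) = 1.055e-34*7.576e+13/(1.381e-23*1112.8) = 0.5201
Step 2: x/2 = 0.26
Step 3: sinh(x/2) = 0.263
Step 4: Z = 1/(2*0.263) = 1.901

1.901


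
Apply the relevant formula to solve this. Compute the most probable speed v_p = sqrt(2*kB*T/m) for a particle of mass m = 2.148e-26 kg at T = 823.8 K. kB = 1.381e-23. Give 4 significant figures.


Step 1: Numerator = 2*kB*T = 2*1.381e-23*823.8 = 2.275e-20
Step 2: Ratio = 2.275e-20 / 2.148e-26 = 1.059e+06
Step 3: v_p = sqrt(1.059e+06) = 1029 m/s

1029


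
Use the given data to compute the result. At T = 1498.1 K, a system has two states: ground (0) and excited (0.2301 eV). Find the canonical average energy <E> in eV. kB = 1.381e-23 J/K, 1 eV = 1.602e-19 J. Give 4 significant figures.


Step 1: beta*E = 0.2301*1.602e-19/(1.381e-23*1498.1) = 1.782
Step 2: exp(-beta*E) = 0.1683
Step 3: <E> = 0.2301*0.1683/(1+0.1683) = 0.03315 eV

0.03315


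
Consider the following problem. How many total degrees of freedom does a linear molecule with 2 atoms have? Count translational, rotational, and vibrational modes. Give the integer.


Step 1: Translational DOF = 3
Step 2: Rotational DOF (linear) = 2
Step 3: Vibrational DOF = 3*2 - 5 = 1
Step 4: Total = 3 + 2 + 1 = 6

6


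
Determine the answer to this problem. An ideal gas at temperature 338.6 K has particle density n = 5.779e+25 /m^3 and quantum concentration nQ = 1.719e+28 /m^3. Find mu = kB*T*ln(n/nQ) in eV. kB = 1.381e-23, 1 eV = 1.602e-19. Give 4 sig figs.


Step 1: n/nQ = 5.779e+25/1.719e+28 = 0.003362
Step 2: ln(n/nQ) = -5.695
Step 3: mu = kB*T*ln(n/nQ) = 4.676e-21*-5.695 = -2.663e-20 J
Step 4: Convert to eV: -2.663e-20/1.602e-19 = -0.1662 eV

-0.1662
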